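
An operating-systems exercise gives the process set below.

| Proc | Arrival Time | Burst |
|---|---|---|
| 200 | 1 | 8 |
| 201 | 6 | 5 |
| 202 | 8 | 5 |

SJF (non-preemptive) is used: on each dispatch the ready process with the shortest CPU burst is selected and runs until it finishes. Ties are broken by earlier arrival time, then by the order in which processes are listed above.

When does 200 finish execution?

Timeline: | idle 0-1 | 200 1-9 | 201 9-14 | 202 14-19 |
Completion: 200=9  201=14  202=19
Turnaround (C−A): 200=8  201=8  202=11

9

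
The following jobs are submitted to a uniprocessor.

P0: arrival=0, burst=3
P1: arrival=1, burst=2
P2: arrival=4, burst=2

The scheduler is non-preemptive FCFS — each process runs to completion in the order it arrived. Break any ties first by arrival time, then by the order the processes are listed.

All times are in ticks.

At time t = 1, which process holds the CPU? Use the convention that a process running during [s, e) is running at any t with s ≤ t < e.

Gantt: | P0 0-3 | P1 3-5 | P2 5-7 |
Completion: P0=3  P1=5  P2=7
Turnaround (C−A): P0=3  P1=4  P2=3

P0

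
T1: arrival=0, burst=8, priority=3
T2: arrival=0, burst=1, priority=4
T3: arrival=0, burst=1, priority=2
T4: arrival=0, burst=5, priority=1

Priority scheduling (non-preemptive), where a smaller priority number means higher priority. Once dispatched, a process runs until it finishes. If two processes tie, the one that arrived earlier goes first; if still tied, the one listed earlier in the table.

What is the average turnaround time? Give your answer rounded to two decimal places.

Timeline: | T4 0-5 | T3 5-6 | T1 6-14 | T2 14-15 |
Completion: T1=14  T2=15  T3=6  T4=5
Turnaround (C−A): T1=14  T2=15  T3=6  T4=5
Turnaround times: T1=14, T2=15, T3=6, T4=5
Average turnaround = (14+15+6+5) / 4 = 40/4 = 10.00

10.00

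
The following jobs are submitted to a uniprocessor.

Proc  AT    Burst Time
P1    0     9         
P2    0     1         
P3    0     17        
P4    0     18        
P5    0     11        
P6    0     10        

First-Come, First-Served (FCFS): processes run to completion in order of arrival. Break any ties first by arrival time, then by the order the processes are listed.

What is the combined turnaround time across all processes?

Gantt: | P1 0-9 | P2 9-10 | P3 10-27 | P4 27-45 | P5 45-56 | P6 56-66 |
Completion: P1=9  P2=10  P3=27  P4=45  P5=56  P6=66
Turnaround = completion − arrival: P1=9, P2=10, P3=27, P4=45, P5=56, P6=66
Total turnaround = 9 + 10 + 27 + 45 + 56 + 66 = 213

213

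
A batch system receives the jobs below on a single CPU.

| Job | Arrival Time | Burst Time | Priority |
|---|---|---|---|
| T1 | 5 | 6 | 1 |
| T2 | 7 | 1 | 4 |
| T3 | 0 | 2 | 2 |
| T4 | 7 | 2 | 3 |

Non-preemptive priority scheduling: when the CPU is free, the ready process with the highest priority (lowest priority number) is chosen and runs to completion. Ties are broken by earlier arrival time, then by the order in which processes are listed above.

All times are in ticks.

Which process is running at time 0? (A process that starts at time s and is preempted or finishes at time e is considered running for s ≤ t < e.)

T3

Schedule: | T3 0-2 | idle 2-5 | T1 5-11 | T4 11-13 | T2 13-14 |
Completion: T1=11  T2=14  T3=2  T4=13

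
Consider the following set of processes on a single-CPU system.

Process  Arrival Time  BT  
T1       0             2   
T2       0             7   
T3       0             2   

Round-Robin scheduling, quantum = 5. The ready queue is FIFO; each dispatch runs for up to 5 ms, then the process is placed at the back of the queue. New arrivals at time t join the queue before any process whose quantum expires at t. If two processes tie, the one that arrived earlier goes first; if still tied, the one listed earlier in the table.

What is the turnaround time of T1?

Schedule: | T1 0-2 | T2 2-7 | T3 7-9 | T2 9-11 |
Completion: T1=2  T2=11  T3=9
Turnaround (C−A): T1=2  T2=11  T3=9
Turnaround(T1) = completion − arrival = 2 − 0 = 2

2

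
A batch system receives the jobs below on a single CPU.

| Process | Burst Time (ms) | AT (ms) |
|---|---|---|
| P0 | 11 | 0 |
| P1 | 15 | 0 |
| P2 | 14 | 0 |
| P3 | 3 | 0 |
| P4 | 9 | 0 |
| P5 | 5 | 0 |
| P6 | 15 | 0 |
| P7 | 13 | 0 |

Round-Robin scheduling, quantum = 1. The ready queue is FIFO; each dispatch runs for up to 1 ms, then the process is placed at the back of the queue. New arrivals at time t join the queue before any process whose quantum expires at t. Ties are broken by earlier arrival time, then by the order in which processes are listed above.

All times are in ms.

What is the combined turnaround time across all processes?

Gantt: | P0 0-1 | P1 1-2 | P2 2-3 | P3 3-4 | P4 4-5 | P5 5-6 | P6 6-7 | P7 7-8 | P0 8-9 | P1 9-10 | P2 10-11 | P3 11-12 | P4 12-13 | P5 13-14 | P6 14-15 | P7 15-16 | P0 16-17 | P1 17-18 | P2 18-19 | P3 19-20 | P4 20-21 | P5 21-22 | P6 22-23 | P7 23-24 | P0 24-25 | P1 25-26 | P2 26-27 | P4 27-28 | P5 28-29 | P6 29-30 | P7 30-31 | P0 31-32 | P1 32-33 | P2 33-34 | P4 34-35 | P5 35-36 | P6 36-37 | P7 37-38 | P0 38-39 | P1 39-40 | P2 40-41 | P4 41-42 | P6 42-43 | P7 43-44 | P0 44-45 | P1 45-46 | P2 46-47 | P4 47-48 | P6 48-49 | P7 49-50 | P0 50-51 | P1 51-52 | P2 52-53 | P4 53-54 | P6 54-55 | P7 55-56 | P0 56-57 | P1 57-58 | P2 58-59 | P4 59-60 | P6 60-61 | P7 61-62 | P0 62-63 | P1 63-64 | P2 64-65 | P6 65-66 | P7 66-67 | P0 67-68 | P1 68-69 | P2 69-70 | P6 70-71 | P7 71-72 | P1 72-73 | P2 73-74 | P6 74-75 | P7 75-76 | P1 76-77 | P2 77-78 | P6 78-79 | P7 79-80 | P1 80-81 | P2 81-82 | P6 82-83 | P1 83-84 | P6 84-85 |
Completion: P0=68  P1=84  P2=82  P3=20  P4=60  P5=36  P6=85  P7=80
Turnaround = completion − arrival: P0=68, P1=84, P2=82, P3=20, P4=60, P5=36, P6=85, P7=80
Total turnaround = 68 + 84 + 82 + 20 + 60 + 36 + 85 + 80 = 515

515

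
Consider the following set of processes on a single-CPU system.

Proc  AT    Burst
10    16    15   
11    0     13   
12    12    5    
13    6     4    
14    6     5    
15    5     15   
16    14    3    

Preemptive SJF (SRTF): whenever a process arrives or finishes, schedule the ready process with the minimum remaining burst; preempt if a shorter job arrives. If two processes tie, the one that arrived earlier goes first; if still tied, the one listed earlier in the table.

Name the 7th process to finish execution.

10

Gantt: | 11 0-6 | 13 6-10 | 14 10-15 | 16 15-18 | 12 18-23 | 11 23-30 | 15 30-45 | 10 45-60 |
Completion: 10=60  11=30  12=23  13=10  14=15  15=45  16=18
Finish order: 13 → 14 → 16 → 12 → 11 → 15 → 10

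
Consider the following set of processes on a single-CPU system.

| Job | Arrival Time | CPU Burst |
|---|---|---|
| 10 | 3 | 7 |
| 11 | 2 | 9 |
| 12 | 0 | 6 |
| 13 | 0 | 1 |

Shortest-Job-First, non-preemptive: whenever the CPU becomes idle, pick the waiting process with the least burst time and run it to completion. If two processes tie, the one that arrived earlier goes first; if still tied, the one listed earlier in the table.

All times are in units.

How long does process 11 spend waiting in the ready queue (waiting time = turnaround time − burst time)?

Schedule: | 13 0-1 | 12 1-7 | 10 7-14 | 11 14-23 |
Completion: 10=14  11=23  12=7  13=1
Turnaround (C−A): 10=11  11=21  12=7  13=1
Waiting(11) = turnaround − burst = 21 − 9 = 12

12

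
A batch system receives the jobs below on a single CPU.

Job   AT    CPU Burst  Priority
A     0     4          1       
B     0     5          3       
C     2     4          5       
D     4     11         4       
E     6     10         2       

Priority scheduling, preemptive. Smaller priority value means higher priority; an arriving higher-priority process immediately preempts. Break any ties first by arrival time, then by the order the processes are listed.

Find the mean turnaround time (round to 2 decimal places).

18.20

Schedule: | A 0-4 | B 4-6 | E 6-16 | B 16-19 | D 19-30 | C 30-34 |
Completion: A=4  B=19  C=34  D=30  E=16
Turnaround (C−A): A=4  B=19  C=32  D=26  E=10
Turnaround times: A=4, B=19, C=32, D=26, E=10
Average turnaround = (4+19+32+26+10) / 5 = 91/5 = 18.20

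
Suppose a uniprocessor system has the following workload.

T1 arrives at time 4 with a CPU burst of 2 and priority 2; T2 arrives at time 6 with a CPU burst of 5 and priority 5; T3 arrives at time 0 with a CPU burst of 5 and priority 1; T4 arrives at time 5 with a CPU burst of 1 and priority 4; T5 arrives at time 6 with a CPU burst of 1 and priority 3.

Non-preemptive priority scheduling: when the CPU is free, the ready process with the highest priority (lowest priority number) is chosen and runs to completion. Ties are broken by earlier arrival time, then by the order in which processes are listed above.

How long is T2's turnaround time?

8

Gantt: | T3 0-5 | T1 5-7 | T5 7-8 | T4 8-9 | T2 9-14 |
Completion: T1=7  T2=14  T3=5  T4=9  T5=8
Turnaround(T2) = completion − arrival = 14 − 6 = 8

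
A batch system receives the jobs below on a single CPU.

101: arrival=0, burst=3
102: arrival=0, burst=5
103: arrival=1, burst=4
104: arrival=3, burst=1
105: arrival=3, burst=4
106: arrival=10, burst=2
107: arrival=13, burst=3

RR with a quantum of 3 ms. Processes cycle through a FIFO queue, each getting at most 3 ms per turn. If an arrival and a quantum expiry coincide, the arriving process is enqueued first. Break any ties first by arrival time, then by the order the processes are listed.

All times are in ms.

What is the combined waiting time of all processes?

53

Timeline: | 101 0-3 | 102 3-6 | 103 6-9 | 104 9-10 | 105 10-13 | 102 13-15 | 103 15-16 | 106 16-18 | 107 18-21 | 105 21-22 |
Completion: 101=3  102=15  103=16  104=10  105=22  106=18  107=21
Waiting = turnaround − burst: 101=0, 102=10, 103=11, 104=6, 105=15, 106=6, 107=5
Total waiting = 0 + 10 + 11 + 6 + 15 + 6 + 5 = 53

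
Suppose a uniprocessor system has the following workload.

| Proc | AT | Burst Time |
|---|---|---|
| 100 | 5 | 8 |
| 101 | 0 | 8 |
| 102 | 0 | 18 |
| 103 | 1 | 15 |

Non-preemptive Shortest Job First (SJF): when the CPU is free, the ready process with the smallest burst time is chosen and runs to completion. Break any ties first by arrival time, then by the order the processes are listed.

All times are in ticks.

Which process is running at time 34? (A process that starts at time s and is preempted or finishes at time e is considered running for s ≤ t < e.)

Timeline: | 101 0-8 | 100 8-16 | 103 16-31 | 102 31-49 |
Completion: 100=16  101=8  102=49  103=31
Turnaround (C−A): 100=11  101=8  102=49  103=30

102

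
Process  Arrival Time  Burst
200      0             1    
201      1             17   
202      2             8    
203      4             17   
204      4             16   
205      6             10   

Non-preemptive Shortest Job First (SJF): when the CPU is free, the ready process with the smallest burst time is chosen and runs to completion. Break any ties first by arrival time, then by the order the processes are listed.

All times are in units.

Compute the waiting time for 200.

0

Timeline: | 200 0-1 | 201 1-18 | 202 18-26 | 205 26-36 | 204 36-52 | 203 52-69 |
Completion: 200=1  201=18  202=26  203=69  204=52  205=36
Turnaround (C−A): 200=1  201=17  202=24  203=65  204=48  205=30
Waiting(200) = turnaround − burst = 1 − 1 = 0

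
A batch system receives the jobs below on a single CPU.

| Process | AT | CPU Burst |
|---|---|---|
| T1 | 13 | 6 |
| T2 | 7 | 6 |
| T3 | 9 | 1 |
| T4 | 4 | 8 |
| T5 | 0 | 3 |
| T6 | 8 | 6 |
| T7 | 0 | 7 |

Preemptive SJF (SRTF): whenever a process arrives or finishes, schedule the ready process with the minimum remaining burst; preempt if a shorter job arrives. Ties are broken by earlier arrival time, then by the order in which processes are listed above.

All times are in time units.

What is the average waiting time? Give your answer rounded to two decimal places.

7.43

Schedule: | T5 0-3 | T7 3-10 | T3 10-11 | T2 11-17 | T6 17-23 | T1 23-29 | T4 29-37 |
Completion: T1=29  T2=17  T3=11  T4=37  T5=3  T6=23  T7=10
Turnaround (C−A): T1=16  T2=10  T3=2  T4=33  T5=3  T6=15  T7=10
Waiting times: T1=10, T2=4, T3=1, T4=25, T5=0, T6=9, T7=3
Average waiting = (10+4+1+25+0+9+3) / 7 = 52/7 = 7.43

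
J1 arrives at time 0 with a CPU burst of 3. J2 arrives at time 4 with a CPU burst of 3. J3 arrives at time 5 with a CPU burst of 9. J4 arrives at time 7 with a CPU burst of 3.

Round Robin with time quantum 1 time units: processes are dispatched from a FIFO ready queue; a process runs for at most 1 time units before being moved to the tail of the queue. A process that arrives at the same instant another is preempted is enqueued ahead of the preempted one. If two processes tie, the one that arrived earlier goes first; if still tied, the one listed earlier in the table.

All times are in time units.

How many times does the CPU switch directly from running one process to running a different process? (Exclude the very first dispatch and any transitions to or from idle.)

Gantt: | J1 0-3 | idle 3-4 | J2 4-5 | J3 5-6 | J2 6-7 | J3 7-8 | J4 8-9 | J2 9-10 | J3 10-11 | J4 11-12 | J3 12-13 | J4 13-14 | J3 14-19 |
Completion: J1=3  J2=10  J3=19  J4=14
Turnaround (C−A): J1=3  J2=6  J3=14  J4=7

10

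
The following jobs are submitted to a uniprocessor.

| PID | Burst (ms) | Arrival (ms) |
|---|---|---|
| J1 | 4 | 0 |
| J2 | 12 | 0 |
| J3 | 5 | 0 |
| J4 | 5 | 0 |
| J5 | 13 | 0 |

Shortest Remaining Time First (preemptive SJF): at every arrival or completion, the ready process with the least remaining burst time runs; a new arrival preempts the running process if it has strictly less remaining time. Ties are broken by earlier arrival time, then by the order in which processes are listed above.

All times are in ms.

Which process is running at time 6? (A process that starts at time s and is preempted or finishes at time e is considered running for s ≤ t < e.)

J3

Timeline: | J1 0-4 | J3 4-9 | J4 9-14 | J2 14-26 | J5 26-39 |
Completion: J1=4  J2=26  J3=9  J4=14  J5=39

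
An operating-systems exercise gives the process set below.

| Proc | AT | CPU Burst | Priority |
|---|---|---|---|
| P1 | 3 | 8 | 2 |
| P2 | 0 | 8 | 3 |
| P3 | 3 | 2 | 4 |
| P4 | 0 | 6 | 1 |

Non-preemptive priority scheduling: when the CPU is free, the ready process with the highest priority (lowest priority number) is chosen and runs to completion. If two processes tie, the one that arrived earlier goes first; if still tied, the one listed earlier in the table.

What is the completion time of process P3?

Gantt: | P4 0-6 | P1 6-14 | P2 14-22 | P3 22-24 |
Completion: P1=14  P2=22  P3=24  P4=6
Turnaround (C−A): P1=11  P2=22  P3=21  P4=6

24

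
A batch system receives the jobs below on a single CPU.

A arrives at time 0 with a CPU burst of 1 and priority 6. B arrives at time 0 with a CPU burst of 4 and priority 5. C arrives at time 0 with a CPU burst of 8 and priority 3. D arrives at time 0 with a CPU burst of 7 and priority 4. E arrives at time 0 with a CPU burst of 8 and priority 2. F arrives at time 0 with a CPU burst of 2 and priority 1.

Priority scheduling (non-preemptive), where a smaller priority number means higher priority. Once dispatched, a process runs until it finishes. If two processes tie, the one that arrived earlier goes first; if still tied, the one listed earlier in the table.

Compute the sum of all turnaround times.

114

Gantt: | F 0-2 | E 2-10 | C 10-18 | D 18-25 | B 25-29 | A 29-30 |
Completion: A=30  B=29  C=18  D=25  E=10  F=2
Turnaround (C−A): A=30  B=29  C=18  D=25  E=10  F=2
Turnaround = completion − arrival: A=30, B=29, C=18, D=25, E=10, F=2
Total turnaround = 30 + 29 + 18 + 25 + 10 + 2 = 114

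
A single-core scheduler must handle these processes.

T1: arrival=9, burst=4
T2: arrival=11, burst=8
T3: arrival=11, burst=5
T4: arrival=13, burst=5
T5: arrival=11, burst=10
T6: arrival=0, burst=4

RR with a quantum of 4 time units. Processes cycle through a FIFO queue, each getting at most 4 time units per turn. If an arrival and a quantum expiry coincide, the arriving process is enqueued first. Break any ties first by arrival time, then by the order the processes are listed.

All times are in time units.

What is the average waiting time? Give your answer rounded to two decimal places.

12.17

Gantt: | T6 0-4 | idle 4-9 | T1 9-13 | T2 13-17 | T3 17-21 | T5 21-25 | T4 25-29 | T2 29-33 | T3 33-34 | T5 34-38 | T4 38-39 | T5 39-41 |
Completion: T1=13  T2=33  T3=34  T4=39  T5=41  T6=4
Waiting times: T1=0, T2=14, T3=18, T4=21, T5=20, T6=0
Average waiting = (0+14+18+21+20+0) / 6 = 73/6 = 12.17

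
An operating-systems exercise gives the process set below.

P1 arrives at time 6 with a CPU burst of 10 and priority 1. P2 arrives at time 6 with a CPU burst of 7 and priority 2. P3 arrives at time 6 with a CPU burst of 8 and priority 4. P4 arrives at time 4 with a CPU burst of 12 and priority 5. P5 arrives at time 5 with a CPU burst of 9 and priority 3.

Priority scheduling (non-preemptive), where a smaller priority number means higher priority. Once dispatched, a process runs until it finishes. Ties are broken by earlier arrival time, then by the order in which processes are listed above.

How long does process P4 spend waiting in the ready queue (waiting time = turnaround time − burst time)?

0

Gantt: | idle 0-4 | P4 4-16 | P1 16-26 | P2 26-33 | P5 33-42 | P3 42-50 |
Completion: P1=26  P2=33  P3=50  P4=16  P5=42
Waiting(P4) = turnaround − burst = 12 − 12 = 0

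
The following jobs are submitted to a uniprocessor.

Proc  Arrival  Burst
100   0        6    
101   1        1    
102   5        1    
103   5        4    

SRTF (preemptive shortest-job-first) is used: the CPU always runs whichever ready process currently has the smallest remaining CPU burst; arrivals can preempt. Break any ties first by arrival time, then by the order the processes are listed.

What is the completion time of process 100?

8

Schedule: | 100 0-1 | 101 1-2 | 100 2-5 | 102 5-6 | 100 6-8 | 103 8-12 |
Completion: 100=8  101=2  102=6  103=12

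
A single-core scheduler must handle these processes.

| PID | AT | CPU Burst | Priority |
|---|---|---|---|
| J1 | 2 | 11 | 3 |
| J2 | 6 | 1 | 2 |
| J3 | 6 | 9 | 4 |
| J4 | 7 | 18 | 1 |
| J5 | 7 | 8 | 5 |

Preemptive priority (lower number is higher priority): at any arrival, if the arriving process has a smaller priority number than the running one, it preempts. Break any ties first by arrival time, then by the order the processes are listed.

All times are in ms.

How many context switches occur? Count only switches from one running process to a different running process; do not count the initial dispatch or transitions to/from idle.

5

Timeline: | idle 0-2 | J1 2-6 | J2 6-7 | J4 7-25 | J1 25-32 | J3 32-41 | J5 41-49 |
Completion: J1=32  J2=7  J3=41  J4=25  J5=49
Turnaround (C−A): J1=30  J2=1  J3=35  J4=18  J5=42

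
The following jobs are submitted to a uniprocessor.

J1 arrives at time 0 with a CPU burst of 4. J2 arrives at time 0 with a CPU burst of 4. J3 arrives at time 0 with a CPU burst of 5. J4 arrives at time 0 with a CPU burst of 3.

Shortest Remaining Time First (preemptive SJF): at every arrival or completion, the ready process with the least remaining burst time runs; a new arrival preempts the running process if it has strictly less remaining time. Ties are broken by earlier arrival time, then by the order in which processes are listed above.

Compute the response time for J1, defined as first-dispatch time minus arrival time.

3

Schedule: | J4 0-3 | J1 3-7 | J2 7-11 | J3 11-16 |
Completion: J1=7  J2=11  J3=16  J4=3
Response(J1) = first start − arrival = 3 − 0 = 3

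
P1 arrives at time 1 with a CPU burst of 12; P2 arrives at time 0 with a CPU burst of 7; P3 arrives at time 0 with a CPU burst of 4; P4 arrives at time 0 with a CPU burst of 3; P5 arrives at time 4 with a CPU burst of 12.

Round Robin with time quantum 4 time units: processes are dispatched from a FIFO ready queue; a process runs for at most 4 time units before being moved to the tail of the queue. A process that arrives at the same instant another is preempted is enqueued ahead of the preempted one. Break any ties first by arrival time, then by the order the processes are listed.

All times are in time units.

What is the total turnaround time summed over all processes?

Gantt: | P2 0-4 | P3 4-8 | P4 8-11 | P1 11-15 | P5 15-19 | P2 19-22 | P1 22-26 | P5 26-30 | P1 30-34 | P5 34-38 |
Completion: P1=34  P2=22  P3=8  P4=11  P5=38
Turnaround (C−A): P1=33  P2=22  P3=8  P4=11  P5=34
Turnaround = completion − arrival: P1=33, P2=22, P3=8, P4=11, P5=34
Total turnaround = 33 + 22 + 8 + 11 + 34 = 108

108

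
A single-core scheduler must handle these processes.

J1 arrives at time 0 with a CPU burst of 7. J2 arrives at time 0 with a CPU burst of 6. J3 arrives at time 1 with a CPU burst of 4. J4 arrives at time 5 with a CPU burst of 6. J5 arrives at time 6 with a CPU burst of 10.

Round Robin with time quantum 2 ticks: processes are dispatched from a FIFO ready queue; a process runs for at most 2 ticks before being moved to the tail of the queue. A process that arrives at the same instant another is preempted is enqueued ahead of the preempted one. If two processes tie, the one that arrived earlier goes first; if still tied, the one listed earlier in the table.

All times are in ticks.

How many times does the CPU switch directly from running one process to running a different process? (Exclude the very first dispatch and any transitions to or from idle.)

Gantt: | J1 0-2 | J2 2-4 | J3 4-6 | J1 6-8 | J2 8-10 | J4 10-12 | J5 12-14 | J3 14-16 | J1 16-18 | J2 18-20 | J4 20-22 | J5 22-24 | J1 24-25 | J4 25-27 | J5 27-33 |
Completion: J1=25  J2=20  J3=16  J4=27  J5=33
Turnaround (C−A): J1=25  J2=20  J3=15  J4=22  J5=27

14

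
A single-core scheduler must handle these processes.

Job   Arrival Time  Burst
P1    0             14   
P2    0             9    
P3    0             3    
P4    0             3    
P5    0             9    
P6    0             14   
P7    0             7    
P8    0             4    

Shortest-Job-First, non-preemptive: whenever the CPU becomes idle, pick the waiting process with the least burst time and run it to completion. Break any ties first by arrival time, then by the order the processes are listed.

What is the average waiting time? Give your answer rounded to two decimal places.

18.25

Timeline: | P3 0-3 | P4 3-6 | P8 6-10 | P7 10-17 | P2 17-26 | P5 26-35 | P1 35-49 | P6 49-63 |
Completion: P1=49  P2=26  P3=3  P4=6  P5=35  P6=63  P7=17  P8=10
Waiting times: P1=35, P2=17, P3=0, P4=3, P5=26, P6=49, P7=10, P8=6
Average waiting = (35+17+0+3+26+49+10+6) / 8 = 146/8 = 18.25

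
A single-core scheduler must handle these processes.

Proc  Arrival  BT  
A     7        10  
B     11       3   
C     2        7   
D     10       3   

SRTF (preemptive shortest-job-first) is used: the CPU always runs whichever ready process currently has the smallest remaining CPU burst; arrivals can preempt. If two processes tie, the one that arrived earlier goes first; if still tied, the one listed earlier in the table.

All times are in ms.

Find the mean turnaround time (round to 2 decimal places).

8.25

Timeline: | idle 0-2 | C 2-9 | A 9-10 | D 10-13 | B 13-16 | A 16-25 |
Completion: A=25  B=16  C=9  D=13
Turnaround (C−A): A=18  B=5  C=7  D=3
Turnaround times: A=18, B=5, C=7, D=3
Average turnaround = (18+5+7+3) / 4 = 33/4 = 8.25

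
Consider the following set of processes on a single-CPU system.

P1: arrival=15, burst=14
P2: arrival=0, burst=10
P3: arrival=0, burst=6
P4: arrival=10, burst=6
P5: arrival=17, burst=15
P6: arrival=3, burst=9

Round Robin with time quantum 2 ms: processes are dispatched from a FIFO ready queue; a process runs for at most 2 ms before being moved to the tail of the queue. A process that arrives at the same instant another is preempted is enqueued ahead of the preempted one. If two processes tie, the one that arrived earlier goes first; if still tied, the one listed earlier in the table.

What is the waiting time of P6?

Gantt: | P2 0-2 | P3 2-4 | P2 4-6 | P6 6-8 | P3 8-10 | P2 10-12 | P6 12-14 | P4 14-16 | P3 16-18 | P2 18-20 | P6 20-22 | P1 22-24 | P4 24-26 | P5 26-28 | P2 28-30 | P6 30-32 | P1 32-34 | P4 34-36 | P5 36-38 | P6 38-39 | P1 39-41 | P5 41-43 | P1 43-45 | P5 45-47 | P1 47-49 | P5 49-51 | P1 51-53 | P5 53-55 | P1 55-57 | P5 57-60 |
Completion: P1=57  P2=30  P3=18  P4=36  P5=60  P6=39
Turnaround (C−A): P1=42  P2=30  P3=18  P4=26  P5=43  P6=36
Waiting(P6) = turnaround − burst = 36 − 9 = 27

27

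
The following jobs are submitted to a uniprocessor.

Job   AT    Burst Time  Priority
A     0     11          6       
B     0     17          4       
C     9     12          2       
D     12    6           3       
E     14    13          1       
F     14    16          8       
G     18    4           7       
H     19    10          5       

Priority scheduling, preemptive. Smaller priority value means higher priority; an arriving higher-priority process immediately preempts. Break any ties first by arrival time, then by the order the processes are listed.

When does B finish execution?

Gantt: | B 0-9 | C 9-14 | E 14-27 | C 27-34 | D 34-40 | B 40-48 | H 48-58 | A 58-69 | G 69-73 | F 73-89 |
Completion: A=69  B=48  C=34  D=40  E=27  F=89  G=73  H=58

48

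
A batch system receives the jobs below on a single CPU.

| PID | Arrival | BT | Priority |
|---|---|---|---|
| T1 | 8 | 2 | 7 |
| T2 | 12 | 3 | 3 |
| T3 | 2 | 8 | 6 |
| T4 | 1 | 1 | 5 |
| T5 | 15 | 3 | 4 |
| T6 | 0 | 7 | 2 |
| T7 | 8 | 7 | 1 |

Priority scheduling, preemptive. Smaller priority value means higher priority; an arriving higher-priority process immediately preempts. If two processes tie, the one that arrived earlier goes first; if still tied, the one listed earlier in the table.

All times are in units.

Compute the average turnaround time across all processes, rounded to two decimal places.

Gantt: | T6 0-7 | T4 7-8 | T7 8-15 | T2 15-18 | T5 18-21 | T3 21-29 | T1 29-31 |
Completion: T1=31  T2=18  T3=29  T4=8  T5=21  T6=7  T7=15
Turnaround times: T1=23, T2=6, T3=27, T4=7, T5=6, T6=7, T7=7
Average turnaround = (23+6+27+7+6+7+7) / 7 = 83/7 = 11.86

11.86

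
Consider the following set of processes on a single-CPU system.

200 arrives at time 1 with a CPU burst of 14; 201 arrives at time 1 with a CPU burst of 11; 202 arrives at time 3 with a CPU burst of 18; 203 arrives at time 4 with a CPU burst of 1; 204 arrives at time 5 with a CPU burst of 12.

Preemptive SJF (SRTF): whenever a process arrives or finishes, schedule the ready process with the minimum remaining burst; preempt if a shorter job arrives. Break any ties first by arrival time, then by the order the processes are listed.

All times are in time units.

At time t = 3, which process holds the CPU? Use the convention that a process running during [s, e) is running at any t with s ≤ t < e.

Schedule: | idle 0-1 | 201 1-4 | 203 4-5 | 201 5-13 | 204 13-25 | 200 25-39 | 202 39-57 |
Completion: 200=39  201=13  202=57  203=5  204=25

201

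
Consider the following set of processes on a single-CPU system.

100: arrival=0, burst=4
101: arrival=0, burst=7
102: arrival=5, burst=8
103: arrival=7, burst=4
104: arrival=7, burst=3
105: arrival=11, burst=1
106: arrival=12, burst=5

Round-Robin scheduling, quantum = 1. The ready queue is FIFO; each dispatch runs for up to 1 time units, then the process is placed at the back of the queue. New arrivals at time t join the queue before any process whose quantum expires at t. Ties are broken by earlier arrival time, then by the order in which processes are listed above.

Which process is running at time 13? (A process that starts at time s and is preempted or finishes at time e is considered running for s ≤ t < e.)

Gantt: | 100 0-1 | 101 1-2 | 100 2-3 | 101 3-4 | 100 4-5 | 101 5-6 | 102 6-7 | 100 7-8 | 101 8-9 | 103 9-10 | 104 10-11 | 102 11-12 | 101 12-13 | 103 13-14 | 105 14-15 | 104 15-16 | 106 16-17 | 102 17-18 | 101 18-19 | 103 19-20 | 104 20-21 | 106 21-22 | 102 22-23 | 101 23-24 | 103 24-25 | 106 25-26 | 102 26-27 | 106 27-28 | 102 28-29 | 106 29-30 | 102 30-32 |
Completion: 100=8  101=24  102=32  103=25  104=21  105=15  106=30

103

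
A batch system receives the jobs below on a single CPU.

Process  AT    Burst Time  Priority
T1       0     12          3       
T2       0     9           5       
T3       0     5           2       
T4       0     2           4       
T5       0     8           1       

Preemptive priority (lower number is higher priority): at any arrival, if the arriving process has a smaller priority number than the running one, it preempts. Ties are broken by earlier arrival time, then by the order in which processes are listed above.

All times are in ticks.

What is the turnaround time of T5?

Schedule: | T5 0-8 | T3 8-13 | T1 13-25 | T4 25-27 | T2 27-36 |
Completion: T1=25  T2=36  T3=13  T4=27  T5=8
Turnaround (C−A): T1=25  T2=36  T3=13  T4=27  T5=8
Turnaround(T5) = completion − arrival = 8 − 0 = 8

8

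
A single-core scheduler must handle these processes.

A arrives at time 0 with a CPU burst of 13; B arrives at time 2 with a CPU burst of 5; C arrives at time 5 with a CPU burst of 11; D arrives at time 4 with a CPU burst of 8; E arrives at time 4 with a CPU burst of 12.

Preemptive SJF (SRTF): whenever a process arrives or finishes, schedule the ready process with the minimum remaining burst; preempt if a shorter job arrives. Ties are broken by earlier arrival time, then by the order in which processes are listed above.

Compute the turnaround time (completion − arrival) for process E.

Timeline: | A 0-2 | B 2-7 | D 7-15 | A 15-26 | C 26-37 | E 37-49 |
Completion: A=26  B=7  C=37  D=15  E=49
Turnaround (C−A): A=26  B=5  C=32  D=11  E=45
Turnaround(E) = completion − arrival = 49 − 4 = 45

45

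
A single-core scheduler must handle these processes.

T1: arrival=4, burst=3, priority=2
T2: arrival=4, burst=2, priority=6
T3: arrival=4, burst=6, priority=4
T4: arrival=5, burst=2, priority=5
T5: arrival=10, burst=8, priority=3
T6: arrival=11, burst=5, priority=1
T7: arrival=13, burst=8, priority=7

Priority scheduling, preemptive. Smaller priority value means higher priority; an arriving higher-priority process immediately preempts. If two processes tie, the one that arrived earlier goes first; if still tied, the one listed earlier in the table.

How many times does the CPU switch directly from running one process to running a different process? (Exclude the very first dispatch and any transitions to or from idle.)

8

Gantt: | idle 0-4 | T1 4-7 | T3 7-10 | T5 10-11 | T6 11-16 | T5 16-23 | T3 23-26 | T4 26-28 | T2 28-30 | T7 30-38 |
Completion: T1=7  T2=30  T3=26  T4=28  T5=23  T6=16  T7=38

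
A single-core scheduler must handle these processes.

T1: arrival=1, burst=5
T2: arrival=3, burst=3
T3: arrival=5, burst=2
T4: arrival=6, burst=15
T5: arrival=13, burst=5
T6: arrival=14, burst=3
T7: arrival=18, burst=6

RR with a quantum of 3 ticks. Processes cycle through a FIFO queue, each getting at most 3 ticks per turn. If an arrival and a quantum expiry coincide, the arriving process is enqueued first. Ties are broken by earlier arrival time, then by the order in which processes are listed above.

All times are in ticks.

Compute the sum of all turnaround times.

Timeline: | idle 0-1 | T1 1-4 | T2 4-7 | T1 7-9 | T3 9-11 | T4 11-14 | T5 14-17 | T6 17-20 | T4 20-23 | T5 23-25 | T7 25-28 | T4 28-31 | T7 31-34 | T4 34-40 |
Completion: T1=9  T2=7  T3=11  T4=40  T5=25  T6=20  T7=34
Turnaround (C−A): T1=8  T2=4  T3=6  T4=34  T5=12  T6=6  T7=16
Turnaround = completion − arrival: T1=8, T2=4, T3=6, T4=34, T5=12, T6=6, T7=16
Total turnaround = 8 + 4 + 6 + 34 + 12 + 6 + 16 = 86

86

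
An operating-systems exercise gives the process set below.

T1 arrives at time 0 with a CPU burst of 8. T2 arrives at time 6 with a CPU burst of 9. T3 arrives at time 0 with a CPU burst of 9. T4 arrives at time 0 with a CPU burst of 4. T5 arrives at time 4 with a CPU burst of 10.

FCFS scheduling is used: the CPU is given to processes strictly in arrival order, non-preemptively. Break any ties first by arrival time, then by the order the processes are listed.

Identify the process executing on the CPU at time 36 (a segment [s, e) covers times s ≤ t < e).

Timeline: | T1 0-8 | T3 8-17 | T4 17-21 | T5 21-31 | T2 31-40 |
Completion: T1=8  T2=40  T3=17  T4=21  T5=31
Turnaround (C−A): T1=8  T2=34  T3=17  T4=21  T5=27

T2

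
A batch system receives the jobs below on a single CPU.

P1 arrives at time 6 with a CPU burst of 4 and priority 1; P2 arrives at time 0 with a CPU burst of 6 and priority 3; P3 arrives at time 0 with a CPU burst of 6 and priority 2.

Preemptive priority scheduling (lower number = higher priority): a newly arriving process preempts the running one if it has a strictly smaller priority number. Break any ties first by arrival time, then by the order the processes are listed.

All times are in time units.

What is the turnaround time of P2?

Gantt: | P3 0-6 | P1 6-10 | P2 10-16 |
Completion: P1=10  P2=16  P3=6
Turnaround (C−A): P1=4  P2=16  P3=6
Turnaround(P2) = completion − arrival = 16 − 0 = 16

16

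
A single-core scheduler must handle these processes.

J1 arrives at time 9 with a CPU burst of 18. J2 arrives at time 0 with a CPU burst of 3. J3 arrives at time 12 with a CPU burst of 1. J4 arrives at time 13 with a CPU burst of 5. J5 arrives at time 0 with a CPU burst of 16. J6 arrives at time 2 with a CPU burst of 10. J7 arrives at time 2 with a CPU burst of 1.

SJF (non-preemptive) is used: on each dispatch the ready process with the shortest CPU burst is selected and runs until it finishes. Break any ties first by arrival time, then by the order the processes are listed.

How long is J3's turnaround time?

3

Timeline: | J2 0-3 | J7 3-4 | J6 4-14 | J3 14-15 | J4 15-20 | J5 20-36 | J1 36-54 |
Completion: J1=54  J2=3  J3=15  J4=20  J5=36  J6=14  J7=4
Turnaround (C−A): J1=45  J2=3  J3=3  J4=7  J5=36  J6=12  J7=2
Turnaround(J3) = completion − arrival = 15 − 12 = 3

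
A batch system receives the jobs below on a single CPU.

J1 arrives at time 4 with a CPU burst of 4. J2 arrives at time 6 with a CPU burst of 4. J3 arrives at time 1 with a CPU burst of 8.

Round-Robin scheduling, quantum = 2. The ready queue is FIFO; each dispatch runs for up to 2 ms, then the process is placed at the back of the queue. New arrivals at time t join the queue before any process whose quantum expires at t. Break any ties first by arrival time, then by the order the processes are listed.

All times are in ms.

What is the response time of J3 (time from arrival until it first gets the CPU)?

Schedule: | idle 0-1 | J3 1-5 | J1 5-7 | J3 7-9 | J2 9-11 | J1 11-13 | J3 13-15 | J2 15-17 |
Completion: J1=13  J2=17  J3=15
Response(J3) = first start − arrival = 1 − 1 = 0

0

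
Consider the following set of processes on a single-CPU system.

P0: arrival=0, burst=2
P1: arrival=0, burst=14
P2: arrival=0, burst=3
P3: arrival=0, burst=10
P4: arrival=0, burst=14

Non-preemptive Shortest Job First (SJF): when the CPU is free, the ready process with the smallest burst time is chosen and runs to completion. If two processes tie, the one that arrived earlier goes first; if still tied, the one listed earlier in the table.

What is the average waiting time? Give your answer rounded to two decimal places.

10.20

Timeline: | P0 0-2 | P2 2-5 | P3 5-15 | P1 15-29 | P4 29-43 |
Completion: P0=2  P1=29  P2=5  P3=15  P4=43
Waiting times: P0=0, P1=15, P2=2, P3=5, P4=29
Average waiting = (0+15+2+5+29) / 5 = 51/5 = 10.20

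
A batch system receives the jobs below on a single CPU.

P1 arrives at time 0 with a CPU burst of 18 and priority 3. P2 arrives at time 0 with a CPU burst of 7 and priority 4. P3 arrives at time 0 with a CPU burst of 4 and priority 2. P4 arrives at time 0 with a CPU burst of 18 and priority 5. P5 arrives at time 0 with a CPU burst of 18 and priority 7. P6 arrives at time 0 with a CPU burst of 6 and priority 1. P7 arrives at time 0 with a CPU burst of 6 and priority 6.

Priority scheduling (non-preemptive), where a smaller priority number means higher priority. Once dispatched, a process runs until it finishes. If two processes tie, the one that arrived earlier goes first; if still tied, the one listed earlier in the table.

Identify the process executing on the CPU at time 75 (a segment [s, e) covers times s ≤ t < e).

Gantt: | P6 0-6 | P3 6-10 | P1 10-28 | P2 28-35 | P4 35-53 | P7 53-59 | P5 59-77 |
Completion: P1=28  P2=35  P3=10  P4=53  P5=77  P6=6  P7=59
Turnaround (C−A): P1=28  P2=35  P3=10  P4=53  P5=77  P6=6  P7=59

P5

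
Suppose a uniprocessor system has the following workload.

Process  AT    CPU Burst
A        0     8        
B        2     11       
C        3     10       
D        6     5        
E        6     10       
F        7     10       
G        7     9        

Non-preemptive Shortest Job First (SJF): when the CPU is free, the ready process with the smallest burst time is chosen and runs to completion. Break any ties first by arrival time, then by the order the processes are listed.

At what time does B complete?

63

Schedule: | A 0-8 | D 8-13 | G 13-22 | C 22-32 | E 32-42 | F 42-52 | B 52-63 |
Completion: A=8  B=63  C=32  D=13  E=42  F=52  G=22
Turnaround (C−A): A=8  B=61  C=29  D=7  E=36  F=45  G=15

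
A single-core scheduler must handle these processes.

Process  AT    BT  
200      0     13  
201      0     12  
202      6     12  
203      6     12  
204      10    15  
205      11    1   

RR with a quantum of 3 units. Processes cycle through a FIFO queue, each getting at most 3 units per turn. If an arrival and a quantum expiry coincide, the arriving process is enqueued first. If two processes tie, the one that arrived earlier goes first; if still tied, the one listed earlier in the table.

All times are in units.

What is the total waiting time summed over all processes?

206

Schedule: | 200 0-3 | 201 3-6 | 200 6-9 | 202 9-12 | 203 12-15 | 201 15-18 | 200 18-21 | 204 21-24 | 205 24-25 | 202 25-28 | 203 28-31 | 201 31-34 | 200 34-37 | 204 37-40 | 202 40-43 | 203 43-46 | 201 46-49 | 200 49-50 | 204 50-53 | 202 53-56 | 203 56-59 | 204 59-65 |
Completion: 200=50  201=49  202=56  203=59  204=65  205=25
Waiting = turnaround − burst: 200=37, 201=37, 202=38, 203=41, 204=40, 205=13
Total waiting = 37 + 37 + 38 + 41 + 40 + 13 = 206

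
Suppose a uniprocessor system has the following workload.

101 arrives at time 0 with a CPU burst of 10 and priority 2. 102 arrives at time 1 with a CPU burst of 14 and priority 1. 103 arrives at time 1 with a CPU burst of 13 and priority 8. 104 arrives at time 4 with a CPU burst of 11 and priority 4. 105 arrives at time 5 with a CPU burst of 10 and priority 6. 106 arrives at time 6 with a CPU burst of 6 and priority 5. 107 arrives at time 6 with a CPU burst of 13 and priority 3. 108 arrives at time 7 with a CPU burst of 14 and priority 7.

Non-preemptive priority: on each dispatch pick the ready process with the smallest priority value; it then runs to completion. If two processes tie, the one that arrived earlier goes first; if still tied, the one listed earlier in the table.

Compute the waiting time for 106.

42

Timeline: | 101 0-10 | 102 10-24 | 107 24-37 | 104 37-48 | 106 48-54 | 105 54-64 | 108 64-78 | 103 78-91 |
Completion: 101=10  102=24  103=91  104=48  105=64  106=54  107=37  108=78
Waiting(106) = turnaround − burst = 48 − 6 = 42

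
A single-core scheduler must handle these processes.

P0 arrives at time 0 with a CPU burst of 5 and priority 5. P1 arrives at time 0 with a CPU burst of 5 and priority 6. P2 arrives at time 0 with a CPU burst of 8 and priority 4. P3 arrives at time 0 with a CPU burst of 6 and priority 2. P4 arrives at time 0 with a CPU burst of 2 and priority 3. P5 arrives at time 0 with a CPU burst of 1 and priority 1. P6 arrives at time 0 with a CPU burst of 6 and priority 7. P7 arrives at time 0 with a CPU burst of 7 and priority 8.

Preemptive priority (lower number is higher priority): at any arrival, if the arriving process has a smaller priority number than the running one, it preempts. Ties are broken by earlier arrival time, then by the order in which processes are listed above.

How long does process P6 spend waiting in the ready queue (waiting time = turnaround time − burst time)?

27

Timeline: | P5 0-1 | P3 1-7 | P4 7-9 | P2 9-17 | P0 17-22 | P1 22-27 | P6 27-33 | P7 33-40 |
Completion: P0=22  P1=27  P2=17  P3=7  P4=9  P5=1  P6=33  P7=40
Turnaround (C−A): P0=22  P1=27  P2=17  P3=7  P4=9  P5=1  P6=33  P7=40
Waiting(P6) = turnaround − burst = 33 − 6 = 27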